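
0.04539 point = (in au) 1.07e-16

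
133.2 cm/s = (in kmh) 4.795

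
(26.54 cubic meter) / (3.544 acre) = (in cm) 0.1851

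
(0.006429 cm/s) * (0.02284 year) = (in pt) 1.313e+05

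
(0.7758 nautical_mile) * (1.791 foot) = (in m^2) 784.3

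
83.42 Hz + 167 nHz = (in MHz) 8.342e-05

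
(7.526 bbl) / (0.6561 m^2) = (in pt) 5170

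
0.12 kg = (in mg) 1.2e+05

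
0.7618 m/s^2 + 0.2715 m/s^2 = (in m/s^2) 1.033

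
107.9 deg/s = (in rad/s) 1.883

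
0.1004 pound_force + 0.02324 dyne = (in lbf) 0.1004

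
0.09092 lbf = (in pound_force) 0.09092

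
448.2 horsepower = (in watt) 3.342e+05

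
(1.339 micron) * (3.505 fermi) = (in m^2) 4.693e-21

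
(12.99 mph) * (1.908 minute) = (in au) 4.444e-09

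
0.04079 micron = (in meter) 4.079e-08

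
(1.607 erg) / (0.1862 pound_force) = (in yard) 2.122e-07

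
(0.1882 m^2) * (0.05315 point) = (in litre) 0.003529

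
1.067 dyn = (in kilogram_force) 1.088e-06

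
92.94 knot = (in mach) 0.1404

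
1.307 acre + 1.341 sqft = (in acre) 1.307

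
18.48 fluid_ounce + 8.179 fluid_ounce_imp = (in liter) 0.7789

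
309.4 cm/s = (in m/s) 3.094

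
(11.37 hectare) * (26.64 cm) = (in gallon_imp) 6.663e+06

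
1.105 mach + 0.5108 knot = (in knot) 731.9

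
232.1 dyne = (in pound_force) 0.0005218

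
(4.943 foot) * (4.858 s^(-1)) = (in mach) 0.0215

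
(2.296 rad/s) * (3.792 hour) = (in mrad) 3.134e+07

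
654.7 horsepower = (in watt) 4.882e+05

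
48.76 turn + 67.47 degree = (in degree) 1.762e+04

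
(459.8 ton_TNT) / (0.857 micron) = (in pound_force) 5.047e+17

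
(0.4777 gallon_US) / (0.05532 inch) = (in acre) 0.000318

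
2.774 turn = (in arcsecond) 3.595e+06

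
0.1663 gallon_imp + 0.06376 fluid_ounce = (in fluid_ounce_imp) 26.67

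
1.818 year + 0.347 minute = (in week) 94.8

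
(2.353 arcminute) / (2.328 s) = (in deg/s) 0.01685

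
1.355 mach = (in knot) 896.8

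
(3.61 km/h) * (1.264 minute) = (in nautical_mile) 0.04106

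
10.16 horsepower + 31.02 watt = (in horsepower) 10.2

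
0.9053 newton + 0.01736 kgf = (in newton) 1.076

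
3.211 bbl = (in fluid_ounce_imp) 1.797e+04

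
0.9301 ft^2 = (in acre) 2.135e-05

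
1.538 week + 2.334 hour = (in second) 9.386e+05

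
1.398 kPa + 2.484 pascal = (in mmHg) 10.5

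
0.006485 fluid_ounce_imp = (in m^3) 1.843e-07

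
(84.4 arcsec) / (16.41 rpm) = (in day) 2.756e-09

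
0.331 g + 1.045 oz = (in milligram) 2.996e+04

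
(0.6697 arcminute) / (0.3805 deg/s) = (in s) 0.02933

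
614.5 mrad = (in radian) 0.6145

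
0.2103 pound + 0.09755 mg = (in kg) 0.09539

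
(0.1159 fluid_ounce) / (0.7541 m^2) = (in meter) 4.545e-06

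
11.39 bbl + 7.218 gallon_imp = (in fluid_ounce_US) 6.234e+04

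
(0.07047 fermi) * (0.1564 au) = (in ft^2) 1.775e-05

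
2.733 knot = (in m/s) 1.406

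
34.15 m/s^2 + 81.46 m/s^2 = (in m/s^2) 115.6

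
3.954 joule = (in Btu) 0.003748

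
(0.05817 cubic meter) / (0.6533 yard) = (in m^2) 0.09738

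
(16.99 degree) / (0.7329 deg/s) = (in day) 0.0002683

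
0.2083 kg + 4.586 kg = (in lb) 10.57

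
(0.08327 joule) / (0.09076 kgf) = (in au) 6.254e-13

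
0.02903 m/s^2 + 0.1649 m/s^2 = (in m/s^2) 0.1939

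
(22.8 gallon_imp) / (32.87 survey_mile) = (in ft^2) 2.109e-05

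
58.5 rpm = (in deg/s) 351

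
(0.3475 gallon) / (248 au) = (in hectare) 3.546e-21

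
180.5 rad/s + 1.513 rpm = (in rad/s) 180.7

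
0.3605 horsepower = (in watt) 268.8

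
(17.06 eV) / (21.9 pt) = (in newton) 3.538e-16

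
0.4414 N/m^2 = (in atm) 4.356e-06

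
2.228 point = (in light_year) 8.308e-20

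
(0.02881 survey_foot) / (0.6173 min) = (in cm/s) 0.02371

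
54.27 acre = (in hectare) 21.96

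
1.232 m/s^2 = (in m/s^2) 1.232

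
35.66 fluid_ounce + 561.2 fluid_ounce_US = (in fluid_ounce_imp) 621.2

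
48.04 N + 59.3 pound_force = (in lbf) 70.1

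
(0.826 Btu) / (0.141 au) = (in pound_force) 9.288e-09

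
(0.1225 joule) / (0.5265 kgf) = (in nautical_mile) 1.281e-05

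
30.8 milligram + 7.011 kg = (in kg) 7.011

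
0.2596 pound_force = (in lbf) 0.2596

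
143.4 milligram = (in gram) 0.1434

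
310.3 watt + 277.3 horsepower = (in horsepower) 277.7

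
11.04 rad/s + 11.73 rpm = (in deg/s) 702.9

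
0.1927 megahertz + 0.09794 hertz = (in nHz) 1.927e+14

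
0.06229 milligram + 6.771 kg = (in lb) 14.93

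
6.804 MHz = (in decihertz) 6.804e+07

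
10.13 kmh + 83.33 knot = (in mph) 102.2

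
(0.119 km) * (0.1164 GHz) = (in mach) 4.068e+07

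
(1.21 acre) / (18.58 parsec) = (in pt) 2.421e-11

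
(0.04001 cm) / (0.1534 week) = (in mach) 1.267e-11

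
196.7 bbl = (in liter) 3.127e+04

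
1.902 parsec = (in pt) 1.664e+20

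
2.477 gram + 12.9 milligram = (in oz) 0.08783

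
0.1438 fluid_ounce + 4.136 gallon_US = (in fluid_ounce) 529.6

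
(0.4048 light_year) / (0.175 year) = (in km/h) 2.498e+09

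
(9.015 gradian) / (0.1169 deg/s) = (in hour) 0.01928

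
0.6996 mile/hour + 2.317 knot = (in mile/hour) 3.366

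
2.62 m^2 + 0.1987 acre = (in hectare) 0.08067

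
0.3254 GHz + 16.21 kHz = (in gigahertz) 0.3254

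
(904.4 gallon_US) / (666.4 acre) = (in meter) 1.269e-06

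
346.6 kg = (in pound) 764.1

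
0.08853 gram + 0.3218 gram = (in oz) 0.01447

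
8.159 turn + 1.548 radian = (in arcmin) 1.816e+05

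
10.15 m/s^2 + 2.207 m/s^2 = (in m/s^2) 12.36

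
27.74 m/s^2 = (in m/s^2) 27.74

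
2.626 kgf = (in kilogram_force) 2.626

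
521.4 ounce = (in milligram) 1.478e+07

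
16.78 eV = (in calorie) 6.426e-19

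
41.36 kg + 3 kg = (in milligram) 4.436e+07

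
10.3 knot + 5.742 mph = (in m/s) 7.866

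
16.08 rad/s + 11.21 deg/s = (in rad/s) 16.28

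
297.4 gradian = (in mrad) 4672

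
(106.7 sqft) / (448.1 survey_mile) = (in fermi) 1.375e+10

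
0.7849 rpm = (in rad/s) 0.08219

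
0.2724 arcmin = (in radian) 7.924e-05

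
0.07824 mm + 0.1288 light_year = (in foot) 3.998e+15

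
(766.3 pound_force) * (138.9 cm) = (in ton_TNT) 1.132e-06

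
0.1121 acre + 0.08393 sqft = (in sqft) 4883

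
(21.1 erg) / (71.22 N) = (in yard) 3.24e-08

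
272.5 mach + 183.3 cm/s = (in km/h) 3.34e+05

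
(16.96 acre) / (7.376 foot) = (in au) 2.041e-07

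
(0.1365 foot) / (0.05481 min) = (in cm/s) 1.265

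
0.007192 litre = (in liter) 0.007192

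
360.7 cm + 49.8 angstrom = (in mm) 3607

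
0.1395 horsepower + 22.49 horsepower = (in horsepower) 22.63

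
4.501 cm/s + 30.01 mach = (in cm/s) 1.022e+06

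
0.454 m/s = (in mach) 0.001333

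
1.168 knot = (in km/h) 2.163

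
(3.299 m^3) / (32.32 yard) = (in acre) 2.758e-05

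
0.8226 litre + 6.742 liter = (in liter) 7.565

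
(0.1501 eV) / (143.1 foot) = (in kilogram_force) 5.622e-23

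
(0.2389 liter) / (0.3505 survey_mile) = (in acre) 1.047e-10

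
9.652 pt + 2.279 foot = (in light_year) 7.378e-17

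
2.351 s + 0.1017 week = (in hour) 17.09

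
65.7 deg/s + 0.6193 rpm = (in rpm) 11.57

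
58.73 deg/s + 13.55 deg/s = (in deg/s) 72.28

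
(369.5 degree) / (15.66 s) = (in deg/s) 23.6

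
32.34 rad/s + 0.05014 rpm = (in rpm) 308.9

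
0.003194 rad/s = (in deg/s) 0.183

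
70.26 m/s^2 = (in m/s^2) 70.26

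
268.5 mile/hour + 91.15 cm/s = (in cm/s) 1.209e+04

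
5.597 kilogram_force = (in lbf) 12.34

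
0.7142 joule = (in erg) 7.142e+06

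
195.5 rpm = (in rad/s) 20.47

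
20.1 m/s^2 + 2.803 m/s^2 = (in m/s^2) 22.9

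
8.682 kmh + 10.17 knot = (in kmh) 27.52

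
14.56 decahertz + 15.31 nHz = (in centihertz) 1.456e+04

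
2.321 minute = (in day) 0.001612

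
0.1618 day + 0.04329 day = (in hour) 4.922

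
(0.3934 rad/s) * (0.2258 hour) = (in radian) 319.8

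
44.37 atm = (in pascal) 4.496e+06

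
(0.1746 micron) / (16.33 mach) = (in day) 3.634e-16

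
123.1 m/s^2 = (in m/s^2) 123.1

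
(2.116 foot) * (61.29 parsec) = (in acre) 3.014e+14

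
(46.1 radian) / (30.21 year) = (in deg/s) 2.772e-06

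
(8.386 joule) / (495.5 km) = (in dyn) 1.692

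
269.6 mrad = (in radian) 0.2696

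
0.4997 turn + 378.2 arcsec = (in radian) 3.142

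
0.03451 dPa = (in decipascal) 0.03451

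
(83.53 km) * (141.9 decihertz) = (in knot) 2.304e+06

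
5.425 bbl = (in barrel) 5.425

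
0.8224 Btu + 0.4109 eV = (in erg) 8.677e+09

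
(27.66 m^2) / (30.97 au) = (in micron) 5.97e-06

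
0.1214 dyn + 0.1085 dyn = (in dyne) 0.2299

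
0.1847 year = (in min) 9.708e+04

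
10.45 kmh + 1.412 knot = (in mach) 0.01066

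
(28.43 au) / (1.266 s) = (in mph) 7.515e+12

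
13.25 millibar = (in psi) 0.1922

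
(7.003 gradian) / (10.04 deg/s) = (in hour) 0.0001744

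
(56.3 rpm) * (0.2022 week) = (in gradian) 4.59e+07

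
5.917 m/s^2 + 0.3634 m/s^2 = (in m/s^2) 6.28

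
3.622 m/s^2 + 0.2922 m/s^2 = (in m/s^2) 3.914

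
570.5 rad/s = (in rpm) 5448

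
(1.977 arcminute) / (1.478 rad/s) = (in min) 6.485e-06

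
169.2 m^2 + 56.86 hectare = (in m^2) 5.688e+05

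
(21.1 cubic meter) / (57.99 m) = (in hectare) 3.639e-05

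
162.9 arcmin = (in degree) 2.715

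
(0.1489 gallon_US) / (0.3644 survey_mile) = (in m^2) 9.611e-07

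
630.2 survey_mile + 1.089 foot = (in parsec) 3.287e-11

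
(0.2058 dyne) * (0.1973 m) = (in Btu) 3.849e-10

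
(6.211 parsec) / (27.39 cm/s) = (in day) 8.099e+12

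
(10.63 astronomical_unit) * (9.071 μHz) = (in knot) 2.804e+07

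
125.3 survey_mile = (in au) 1.348e-06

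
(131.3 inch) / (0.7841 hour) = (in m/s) 0.001181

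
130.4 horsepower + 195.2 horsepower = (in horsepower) 325.6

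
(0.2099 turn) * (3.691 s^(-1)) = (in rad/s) 4.868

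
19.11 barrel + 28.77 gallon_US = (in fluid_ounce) 1.064e+05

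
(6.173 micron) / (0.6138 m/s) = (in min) 1.676e-07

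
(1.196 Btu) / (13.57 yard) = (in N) 101.7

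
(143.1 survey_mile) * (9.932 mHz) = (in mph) 5117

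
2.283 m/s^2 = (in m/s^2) 2.283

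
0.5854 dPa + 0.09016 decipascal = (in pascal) 0.06756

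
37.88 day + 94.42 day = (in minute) 1.905e+05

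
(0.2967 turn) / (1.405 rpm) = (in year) 4.018e-07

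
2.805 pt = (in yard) 0.001082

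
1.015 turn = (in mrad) 6377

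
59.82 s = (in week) 9.891e-05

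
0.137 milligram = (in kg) 1.37e-07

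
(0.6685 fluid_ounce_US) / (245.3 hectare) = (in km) 8.059e-15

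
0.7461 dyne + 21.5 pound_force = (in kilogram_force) 9.752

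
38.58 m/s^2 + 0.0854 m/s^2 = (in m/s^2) 38.67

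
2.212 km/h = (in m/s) 0.6144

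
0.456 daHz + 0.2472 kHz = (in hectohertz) 2.518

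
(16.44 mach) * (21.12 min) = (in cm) 7.094e+08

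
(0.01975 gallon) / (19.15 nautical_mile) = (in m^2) 2.108e-09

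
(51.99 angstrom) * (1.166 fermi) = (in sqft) 6.525e-23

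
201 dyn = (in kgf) 0.000205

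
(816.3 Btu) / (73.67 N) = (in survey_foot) 3.835e+04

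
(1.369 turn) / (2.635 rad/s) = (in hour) 0.0009068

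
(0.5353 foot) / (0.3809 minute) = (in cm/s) 0.7139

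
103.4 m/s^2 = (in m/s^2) 103.4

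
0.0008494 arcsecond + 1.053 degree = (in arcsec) 3791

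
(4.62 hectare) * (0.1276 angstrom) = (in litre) 0.0005895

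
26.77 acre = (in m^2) 1.083e+05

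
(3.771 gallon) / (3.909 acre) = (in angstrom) 9024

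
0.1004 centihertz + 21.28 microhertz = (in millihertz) 1.025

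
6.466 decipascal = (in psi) 9.378e-05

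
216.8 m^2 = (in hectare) 0.02168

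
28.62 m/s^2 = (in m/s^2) 28.62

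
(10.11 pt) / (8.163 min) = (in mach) 2.139e-08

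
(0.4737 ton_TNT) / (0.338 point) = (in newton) 1.662e+13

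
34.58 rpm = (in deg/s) 207.5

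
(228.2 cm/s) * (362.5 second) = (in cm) 8.272e+04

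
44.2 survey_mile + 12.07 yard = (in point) 2.017e+08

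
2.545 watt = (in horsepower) 0.003413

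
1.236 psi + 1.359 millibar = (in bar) 0.08658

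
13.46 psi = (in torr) 696.1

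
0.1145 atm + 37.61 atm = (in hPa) 3.822e+04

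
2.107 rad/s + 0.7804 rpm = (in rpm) 20.9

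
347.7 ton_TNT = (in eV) 9.08e+30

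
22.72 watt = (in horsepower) 0.03047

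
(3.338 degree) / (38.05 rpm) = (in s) 0.01462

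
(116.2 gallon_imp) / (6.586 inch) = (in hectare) 0.0003158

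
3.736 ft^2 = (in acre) 8.577e-05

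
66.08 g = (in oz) 2.331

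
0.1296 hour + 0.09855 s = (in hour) 0.1296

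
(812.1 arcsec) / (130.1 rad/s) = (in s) 3.026e-05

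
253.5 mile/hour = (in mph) 253.5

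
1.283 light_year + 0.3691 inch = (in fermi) 1.214e+31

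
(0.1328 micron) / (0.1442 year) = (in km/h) 1.051e-13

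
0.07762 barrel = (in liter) 12.34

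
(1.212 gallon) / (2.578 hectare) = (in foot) 5.839e-07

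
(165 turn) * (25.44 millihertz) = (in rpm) 251.9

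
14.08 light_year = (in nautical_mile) 7.193e+13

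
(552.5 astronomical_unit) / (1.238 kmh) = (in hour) 6.676e+10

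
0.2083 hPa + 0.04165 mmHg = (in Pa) 26.38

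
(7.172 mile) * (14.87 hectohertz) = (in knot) 3.336e+07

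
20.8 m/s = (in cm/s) 2080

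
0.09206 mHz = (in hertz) 9.206e-05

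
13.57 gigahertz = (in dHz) 1.357e+11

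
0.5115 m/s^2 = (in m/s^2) 0.5115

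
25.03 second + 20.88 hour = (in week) 0.1243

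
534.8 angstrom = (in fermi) 5.348e+07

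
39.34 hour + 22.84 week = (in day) 161.5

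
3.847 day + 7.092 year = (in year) 7.103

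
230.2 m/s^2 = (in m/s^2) 230.2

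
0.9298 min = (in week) 9.224e-05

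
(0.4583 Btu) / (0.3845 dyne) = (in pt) 3.565e+11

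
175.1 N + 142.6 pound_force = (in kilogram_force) 82.54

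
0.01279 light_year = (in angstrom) 1.21e+24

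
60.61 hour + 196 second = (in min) 3640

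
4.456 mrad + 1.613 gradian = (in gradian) 1.897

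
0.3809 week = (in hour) 63.99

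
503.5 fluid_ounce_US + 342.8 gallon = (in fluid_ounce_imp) 4.619e+04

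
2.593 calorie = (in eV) 6.771e+19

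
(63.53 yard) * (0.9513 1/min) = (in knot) 1.79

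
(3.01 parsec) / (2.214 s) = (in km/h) 1.51e+17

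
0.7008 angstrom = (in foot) 2.299e-10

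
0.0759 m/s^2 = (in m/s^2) 0.0759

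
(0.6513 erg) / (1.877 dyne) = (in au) 2.319e-14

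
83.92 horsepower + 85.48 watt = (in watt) 6.266e+04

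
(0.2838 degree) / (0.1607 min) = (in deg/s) 0.02943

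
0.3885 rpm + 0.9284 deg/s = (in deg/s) 3.259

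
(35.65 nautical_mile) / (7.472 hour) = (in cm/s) 245.4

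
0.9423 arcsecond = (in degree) 0.0002617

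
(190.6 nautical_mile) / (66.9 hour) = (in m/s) 1.466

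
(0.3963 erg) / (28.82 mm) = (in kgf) 1.402e-07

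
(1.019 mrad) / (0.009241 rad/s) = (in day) 1.276e-06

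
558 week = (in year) 10.7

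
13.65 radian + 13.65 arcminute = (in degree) 782.3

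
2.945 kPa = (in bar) 0.02945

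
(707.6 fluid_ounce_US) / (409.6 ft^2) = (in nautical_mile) 2.969e-07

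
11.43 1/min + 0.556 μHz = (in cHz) 19.05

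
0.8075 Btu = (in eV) 5.318e+21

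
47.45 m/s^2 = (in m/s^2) 47.45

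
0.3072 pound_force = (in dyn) 1.366e+05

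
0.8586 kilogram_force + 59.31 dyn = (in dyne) 8.421e+05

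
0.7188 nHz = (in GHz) 7.188e-19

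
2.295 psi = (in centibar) 15.82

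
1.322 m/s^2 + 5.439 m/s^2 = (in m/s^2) 6.761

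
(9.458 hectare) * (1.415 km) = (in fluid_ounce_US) 4.525e+12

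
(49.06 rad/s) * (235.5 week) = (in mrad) 6.988e+12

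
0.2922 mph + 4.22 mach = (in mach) 4.22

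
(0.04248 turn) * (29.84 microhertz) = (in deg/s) 0.0004563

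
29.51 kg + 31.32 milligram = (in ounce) 1041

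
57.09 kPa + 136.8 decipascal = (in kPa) 57.1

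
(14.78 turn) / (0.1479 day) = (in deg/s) 0.4164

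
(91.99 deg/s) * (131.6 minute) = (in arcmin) 4.358e+07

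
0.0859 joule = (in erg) 8.59e+05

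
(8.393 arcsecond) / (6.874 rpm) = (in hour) 1.57e-08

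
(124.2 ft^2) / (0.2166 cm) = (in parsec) 1.726e-13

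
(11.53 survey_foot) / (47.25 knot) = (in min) 0.00241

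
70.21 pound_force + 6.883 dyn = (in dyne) 3.123e+07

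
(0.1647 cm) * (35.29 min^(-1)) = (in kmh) 0.003487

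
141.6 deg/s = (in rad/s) 2.471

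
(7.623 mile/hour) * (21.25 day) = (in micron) 6.257e+12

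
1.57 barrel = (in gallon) 65.94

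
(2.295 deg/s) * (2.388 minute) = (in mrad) 5739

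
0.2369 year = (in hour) 2075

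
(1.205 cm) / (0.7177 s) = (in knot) 0.03264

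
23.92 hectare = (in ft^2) 2.575e+06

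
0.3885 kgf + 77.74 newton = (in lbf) 18.33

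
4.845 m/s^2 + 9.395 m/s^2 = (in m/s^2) 14.24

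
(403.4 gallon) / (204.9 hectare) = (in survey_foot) 2.445e-06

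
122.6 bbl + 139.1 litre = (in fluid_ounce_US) 6.638e+05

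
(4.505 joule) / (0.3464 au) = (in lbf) 1.954e-11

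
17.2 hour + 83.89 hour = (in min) 6065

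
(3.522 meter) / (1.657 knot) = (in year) 1.31e-07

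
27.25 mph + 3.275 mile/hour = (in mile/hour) 30.52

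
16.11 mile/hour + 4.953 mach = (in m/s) 1694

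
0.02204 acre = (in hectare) 0.008919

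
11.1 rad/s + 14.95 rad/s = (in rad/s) 26.05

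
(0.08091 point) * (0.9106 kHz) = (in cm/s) 2.599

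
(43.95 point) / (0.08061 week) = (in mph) 7.114e-07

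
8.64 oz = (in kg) 0.2449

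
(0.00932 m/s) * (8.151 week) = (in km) 45.95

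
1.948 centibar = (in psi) 0.2825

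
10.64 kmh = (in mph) 6.611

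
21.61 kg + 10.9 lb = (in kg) 26.55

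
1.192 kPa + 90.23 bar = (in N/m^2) 9.024e+06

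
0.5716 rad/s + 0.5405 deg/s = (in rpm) 5.548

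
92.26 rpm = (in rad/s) 9.661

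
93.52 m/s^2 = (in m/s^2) 93.52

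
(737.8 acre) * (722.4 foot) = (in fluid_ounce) 2.223e+13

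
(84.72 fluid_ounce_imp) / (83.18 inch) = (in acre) 2.815e-07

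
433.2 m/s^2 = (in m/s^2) 433.2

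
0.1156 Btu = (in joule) 122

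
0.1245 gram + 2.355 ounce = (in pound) 0.1475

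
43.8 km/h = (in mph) 27.22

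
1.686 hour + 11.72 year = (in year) 11.72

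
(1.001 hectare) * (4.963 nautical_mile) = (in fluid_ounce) 3.111e+12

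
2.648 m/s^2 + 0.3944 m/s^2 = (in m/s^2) 3.042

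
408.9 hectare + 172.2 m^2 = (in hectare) 408.9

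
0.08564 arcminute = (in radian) 2.491e-05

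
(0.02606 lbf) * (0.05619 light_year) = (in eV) 3.846e+32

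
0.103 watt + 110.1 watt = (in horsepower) 0.1478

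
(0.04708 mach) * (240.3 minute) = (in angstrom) 2.311e+15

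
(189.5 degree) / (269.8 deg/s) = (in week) 1.161e-06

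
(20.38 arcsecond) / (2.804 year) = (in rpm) 1.067e-11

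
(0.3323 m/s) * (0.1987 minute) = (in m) 3.962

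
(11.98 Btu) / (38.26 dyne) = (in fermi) 3.304e+22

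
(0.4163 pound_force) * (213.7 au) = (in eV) 3.695e+32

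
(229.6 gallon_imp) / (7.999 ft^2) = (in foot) 4.608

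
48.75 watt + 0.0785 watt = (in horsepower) 0.06548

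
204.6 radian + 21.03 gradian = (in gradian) 1.305e+04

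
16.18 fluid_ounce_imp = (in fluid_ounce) 15.55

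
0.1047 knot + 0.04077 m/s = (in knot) 0.184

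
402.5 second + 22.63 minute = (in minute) 29.34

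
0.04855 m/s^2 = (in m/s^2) 0.04855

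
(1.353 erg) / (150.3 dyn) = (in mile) 5.594e-08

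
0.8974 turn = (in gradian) 359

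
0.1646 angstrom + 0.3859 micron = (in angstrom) 3859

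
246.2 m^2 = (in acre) 0.06084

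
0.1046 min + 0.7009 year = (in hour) 6140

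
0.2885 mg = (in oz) 1.018e-05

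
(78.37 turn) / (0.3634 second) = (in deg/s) 7.764e+04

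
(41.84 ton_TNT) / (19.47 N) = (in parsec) 2.914e-07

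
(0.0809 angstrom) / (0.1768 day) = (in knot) 1.029e-15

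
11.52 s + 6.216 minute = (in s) 384.5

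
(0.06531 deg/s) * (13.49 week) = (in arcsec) 1.918e+09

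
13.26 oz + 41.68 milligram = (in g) 376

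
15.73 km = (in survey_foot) 5.161e+04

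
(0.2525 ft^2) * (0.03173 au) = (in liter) 1.113e+11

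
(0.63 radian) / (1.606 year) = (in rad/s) 1.244e-08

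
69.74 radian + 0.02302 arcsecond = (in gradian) 4440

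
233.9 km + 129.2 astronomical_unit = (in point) 5.479e+16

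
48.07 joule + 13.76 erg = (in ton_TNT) 1.149e-08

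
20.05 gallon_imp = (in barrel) 0.5733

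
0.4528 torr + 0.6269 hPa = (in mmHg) 0.923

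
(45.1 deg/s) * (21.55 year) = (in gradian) 3.406e+10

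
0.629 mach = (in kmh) 771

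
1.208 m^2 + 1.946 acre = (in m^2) 7876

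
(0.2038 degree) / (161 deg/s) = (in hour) 3.516e-07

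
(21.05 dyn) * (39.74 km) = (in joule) 8.365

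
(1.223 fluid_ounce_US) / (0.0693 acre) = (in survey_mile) 8.014e-11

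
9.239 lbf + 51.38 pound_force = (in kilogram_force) 27.5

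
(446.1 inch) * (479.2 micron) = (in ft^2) 0.05845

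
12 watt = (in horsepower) 0.01609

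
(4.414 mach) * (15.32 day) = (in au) 0.0133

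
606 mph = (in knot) 526.6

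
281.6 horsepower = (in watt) 2.1e+05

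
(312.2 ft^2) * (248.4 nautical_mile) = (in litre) 1.334e+10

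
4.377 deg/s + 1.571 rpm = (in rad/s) 0.2409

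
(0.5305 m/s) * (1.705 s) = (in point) 2564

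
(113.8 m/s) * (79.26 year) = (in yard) 3.111e+11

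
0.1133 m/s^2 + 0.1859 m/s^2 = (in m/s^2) 0.2992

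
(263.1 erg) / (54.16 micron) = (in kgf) 0.04954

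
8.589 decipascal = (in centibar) 0.0008589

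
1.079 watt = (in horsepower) 0.001447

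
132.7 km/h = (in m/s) 36.86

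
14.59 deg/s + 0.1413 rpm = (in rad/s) 0.2694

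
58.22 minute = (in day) 0.04043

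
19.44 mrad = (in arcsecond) 4010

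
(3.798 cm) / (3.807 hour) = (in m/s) 2.771e-06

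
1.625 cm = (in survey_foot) 0.05331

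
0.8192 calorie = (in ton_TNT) 8.192e-10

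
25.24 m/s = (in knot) 49.06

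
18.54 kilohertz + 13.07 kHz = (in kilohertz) 31.61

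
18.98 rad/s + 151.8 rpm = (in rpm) 333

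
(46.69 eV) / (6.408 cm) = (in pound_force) 2.624e-17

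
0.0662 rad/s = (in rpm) 0.6322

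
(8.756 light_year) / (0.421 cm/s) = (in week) 3.253e+13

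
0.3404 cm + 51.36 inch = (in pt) 3708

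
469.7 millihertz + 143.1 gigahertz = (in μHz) 1.431e+17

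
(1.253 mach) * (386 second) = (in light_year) 1.741e-11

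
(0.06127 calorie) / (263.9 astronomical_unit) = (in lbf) 1.46e-15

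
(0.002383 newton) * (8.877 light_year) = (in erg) 2.001e+21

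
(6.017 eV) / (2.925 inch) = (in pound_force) 2.917e-18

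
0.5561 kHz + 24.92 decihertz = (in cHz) 5.586e+04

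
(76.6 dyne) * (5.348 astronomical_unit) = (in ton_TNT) 0.1465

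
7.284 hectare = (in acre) 18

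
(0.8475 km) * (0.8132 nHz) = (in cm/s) 6.892e-05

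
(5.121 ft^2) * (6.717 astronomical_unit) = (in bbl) 3.007e+12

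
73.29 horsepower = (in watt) 5.465e+04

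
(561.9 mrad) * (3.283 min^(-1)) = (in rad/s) 0.03075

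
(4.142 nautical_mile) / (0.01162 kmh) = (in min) 3.961e+04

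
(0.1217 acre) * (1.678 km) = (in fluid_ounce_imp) 2.909e+10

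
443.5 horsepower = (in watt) 3.307e+05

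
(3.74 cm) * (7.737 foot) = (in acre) 2.179e-05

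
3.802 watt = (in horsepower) 0.005099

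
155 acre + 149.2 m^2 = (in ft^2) 6.753e+06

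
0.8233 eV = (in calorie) 3.153e-20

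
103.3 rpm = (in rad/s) 10.82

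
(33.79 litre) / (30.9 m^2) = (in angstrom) 1.094e+07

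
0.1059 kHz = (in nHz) 1.059e+11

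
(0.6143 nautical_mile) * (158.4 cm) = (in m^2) 1802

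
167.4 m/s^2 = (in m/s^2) 167.4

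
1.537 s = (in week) 2.541e-06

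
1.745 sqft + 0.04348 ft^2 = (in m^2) 0.1662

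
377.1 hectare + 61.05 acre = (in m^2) 4.018e+06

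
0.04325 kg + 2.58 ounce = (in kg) 0.1164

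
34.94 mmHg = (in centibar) 4.658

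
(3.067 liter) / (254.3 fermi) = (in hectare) 1.206e+06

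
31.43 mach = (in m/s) 1.07e+04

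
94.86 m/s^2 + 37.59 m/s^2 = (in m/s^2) 132.4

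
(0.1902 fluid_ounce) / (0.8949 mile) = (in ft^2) 4.204e-08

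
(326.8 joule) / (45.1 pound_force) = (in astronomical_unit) 1.089e-11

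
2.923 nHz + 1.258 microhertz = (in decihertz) 1.261e-05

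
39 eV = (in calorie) 1.493e-18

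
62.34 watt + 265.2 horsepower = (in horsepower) 265.3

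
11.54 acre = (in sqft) 5.027e+05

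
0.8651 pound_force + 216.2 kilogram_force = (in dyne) 2.124e+08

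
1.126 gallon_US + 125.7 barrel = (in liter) 1.999e+04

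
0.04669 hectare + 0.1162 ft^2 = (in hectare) 0.04669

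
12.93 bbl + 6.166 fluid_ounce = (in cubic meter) 2.056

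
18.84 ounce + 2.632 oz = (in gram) 608.7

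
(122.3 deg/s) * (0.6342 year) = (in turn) 6.794e+06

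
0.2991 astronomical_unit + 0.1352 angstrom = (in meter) 4.474e+10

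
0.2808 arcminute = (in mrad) 0.08168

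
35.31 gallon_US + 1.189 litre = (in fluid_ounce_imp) 4746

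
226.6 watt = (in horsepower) 0.3039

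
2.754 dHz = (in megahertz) 2.754e-07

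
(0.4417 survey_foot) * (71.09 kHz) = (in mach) 28.11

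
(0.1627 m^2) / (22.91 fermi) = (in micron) 7.102e+18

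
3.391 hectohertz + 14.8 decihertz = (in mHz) 3.406e+05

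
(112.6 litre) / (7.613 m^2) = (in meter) 0.01479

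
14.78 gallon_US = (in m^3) 0.05595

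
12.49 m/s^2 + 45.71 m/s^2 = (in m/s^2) 58.2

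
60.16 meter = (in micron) 6.016e+07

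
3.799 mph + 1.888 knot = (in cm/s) 267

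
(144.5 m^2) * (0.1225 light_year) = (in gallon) 4.424e+19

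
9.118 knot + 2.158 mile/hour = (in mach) 0.01661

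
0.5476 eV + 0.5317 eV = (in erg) 1.729e-12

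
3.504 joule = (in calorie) 0.8375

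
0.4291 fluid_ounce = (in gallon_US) 0.003352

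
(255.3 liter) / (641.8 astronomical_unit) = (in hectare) 2.659e-19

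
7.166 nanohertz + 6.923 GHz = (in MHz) 6923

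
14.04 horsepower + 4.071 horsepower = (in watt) 1.351e+04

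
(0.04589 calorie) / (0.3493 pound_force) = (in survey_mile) 7.678e-05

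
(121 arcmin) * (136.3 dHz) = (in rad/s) 0.4797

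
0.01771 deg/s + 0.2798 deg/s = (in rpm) 0.04959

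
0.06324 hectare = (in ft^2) 6807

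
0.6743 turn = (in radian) 4.237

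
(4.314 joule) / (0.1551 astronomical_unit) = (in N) 1.859e-10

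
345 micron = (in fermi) 3.45e+11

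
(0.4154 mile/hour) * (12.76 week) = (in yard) 1.567e+06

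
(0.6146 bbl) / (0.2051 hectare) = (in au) 3.185e-16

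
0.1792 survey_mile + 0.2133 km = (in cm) 5.017e+04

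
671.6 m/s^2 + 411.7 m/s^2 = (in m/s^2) 1083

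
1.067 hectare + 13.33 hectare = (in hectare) 14.4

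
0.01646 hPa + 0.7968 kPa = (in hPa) 7.984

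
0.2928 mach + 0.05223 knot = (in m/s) 99.73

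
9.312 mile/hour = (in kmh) 14.99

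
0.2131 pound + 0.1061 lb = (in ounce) 5.107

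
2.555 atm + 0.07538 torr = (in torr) 1942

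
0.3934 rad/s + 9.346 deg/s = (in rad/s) 0.5565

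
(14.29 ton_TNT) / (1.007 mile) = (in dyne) 3.689e+12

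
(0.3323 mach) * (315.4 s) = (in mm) 3.569e+07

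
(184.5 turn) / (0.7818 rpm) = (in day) 0.1639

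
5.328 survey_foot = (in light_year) 1.717e-16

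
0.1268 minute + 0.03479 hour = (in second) 132.9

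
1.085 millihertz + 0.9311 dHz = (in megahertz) 9.42e-08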